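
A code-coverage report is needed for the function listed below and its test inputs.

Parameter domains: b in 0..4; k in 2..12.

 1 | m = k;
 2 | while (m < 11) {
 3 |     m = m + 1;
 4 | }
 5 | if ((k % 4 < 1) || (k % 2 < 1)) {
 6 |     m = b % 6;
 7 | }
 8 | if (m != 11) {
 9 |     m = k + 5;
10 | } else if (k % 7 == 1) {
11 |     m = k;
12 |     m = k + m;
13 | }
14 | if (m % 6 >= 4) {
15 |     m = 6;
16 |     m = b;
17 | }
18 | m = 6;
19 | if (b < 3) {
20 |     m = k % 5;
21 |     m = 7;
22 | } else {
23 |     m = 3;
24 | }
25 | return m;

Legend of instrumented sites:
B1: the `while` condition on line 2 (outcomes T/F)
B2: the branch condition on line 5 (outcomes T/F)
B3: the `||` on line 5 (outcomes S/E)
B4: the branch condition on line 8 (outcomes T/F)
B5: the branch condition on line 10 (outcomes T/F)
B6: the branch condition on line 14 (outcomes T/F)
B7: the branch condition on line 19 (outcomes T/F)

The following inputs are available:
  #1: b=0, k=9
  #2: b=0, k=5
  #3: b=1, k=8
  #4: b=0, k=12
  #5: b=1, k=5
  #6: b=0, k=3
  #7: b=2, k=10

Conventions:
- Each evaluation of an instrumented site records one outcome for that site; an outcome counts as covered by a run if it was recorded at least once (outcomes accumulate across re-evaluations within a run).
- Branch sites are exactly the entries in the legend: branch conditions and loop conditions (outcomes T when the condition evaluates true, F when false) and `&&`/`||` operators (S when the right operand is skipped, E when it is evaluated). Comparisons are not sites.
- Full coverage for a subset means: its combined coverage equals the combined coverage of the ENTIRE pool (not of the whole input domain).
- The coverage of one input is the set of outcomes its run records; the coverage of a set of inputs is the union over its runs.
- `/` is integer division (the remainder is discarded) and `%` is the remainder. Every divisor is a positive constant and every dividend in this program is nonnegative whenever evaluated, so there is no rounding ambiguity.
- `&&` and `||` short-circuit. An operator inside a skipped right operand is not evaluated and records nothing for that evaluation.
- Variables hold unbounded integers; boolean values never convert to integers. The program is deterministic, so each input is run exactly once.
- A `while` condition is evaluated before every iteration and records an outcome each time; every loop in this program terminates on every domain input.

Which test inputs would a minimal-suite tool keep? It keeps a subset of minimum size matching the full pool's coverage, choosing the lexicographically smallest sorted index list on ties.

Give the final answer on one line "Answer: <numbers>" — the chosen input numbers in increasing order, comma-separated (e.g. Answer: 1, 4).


#1 (b=0, k=9) -> B1->T, B1->T, B1->F, B3->E, B2->F, B4->F, B5->F, B6->T, B7->T; covered: B1=T, B1=F, B2=F, B3=E, B4=F, B5=F, B6=T, B7=T
#2 (b=0, k=5) -> B1->T, B1->T, B1->T, B1->T, B1->T, B1->T, B1->F, B3->E, B2->F, B4->F, B5->F, B6->T, B7->T; covered: B1=T, B1=F, B2=F, B3=E, B4=F, B5=F, B6=T, B7=T
#3 (b=1, k=8) -> B1->T, B1->T, B1->T, B1->F, B3->S, B2->T, B4->T, B6->F, B7->T; covered: B1=T, B1=F, B2=T, B3=S, B4=T, B6=F, B7=T
#4 (b=0, k=12) -> B1->F, B3->S, B2->T, B4->T, B6->T, B7->T; covered: B1=F, B2=T, B3=S, B4=T, B6=T, B7=T
#5 (b=1, k=5) -> B1->T, B1->T, B1->T, B1->T, B1->T, B1->T, B1->F, B3->E, B2->F, B4->F, B5->F, B6->T, B7->T; covered: B1=T, B1=F, B2=F, B3=E, B4=F, B5=F, B6=T, B7=T
#6 (b=0, k=3) -> B1->T, B1->T, B1->T, B1->T, B1->T, B1->T, B1->T, B1->T, B1->F, B3->E, B2->F, B4->F, B5->F, B6->T, ...; covered: B1=T, B1=F, B2=F, B3=E, B4=F, B5=F, B6=T, B7=T
#7 (b=2, k=10) -> B1->T, B1->F, B3->E, B2->T, B4->T, B6->F, B7->T; covered: B1=T, B1=F, B2=T, B3=E, B4=T, B6=F, B7=T
together the pool reaches 12 outcomes: B1=T, B1=F, B2=T, B2=F, B3=S, B3=E, B4=T, B4=F, B5=F, B6=T, B6=F, B7=T
no size-1 subset reaches all 12 outcomes (best union: 8/12)
size 2: inputs {1, 3} cover all 12 outcomes, and no lexicographically smaller subset of this size does
Answer: 1, 3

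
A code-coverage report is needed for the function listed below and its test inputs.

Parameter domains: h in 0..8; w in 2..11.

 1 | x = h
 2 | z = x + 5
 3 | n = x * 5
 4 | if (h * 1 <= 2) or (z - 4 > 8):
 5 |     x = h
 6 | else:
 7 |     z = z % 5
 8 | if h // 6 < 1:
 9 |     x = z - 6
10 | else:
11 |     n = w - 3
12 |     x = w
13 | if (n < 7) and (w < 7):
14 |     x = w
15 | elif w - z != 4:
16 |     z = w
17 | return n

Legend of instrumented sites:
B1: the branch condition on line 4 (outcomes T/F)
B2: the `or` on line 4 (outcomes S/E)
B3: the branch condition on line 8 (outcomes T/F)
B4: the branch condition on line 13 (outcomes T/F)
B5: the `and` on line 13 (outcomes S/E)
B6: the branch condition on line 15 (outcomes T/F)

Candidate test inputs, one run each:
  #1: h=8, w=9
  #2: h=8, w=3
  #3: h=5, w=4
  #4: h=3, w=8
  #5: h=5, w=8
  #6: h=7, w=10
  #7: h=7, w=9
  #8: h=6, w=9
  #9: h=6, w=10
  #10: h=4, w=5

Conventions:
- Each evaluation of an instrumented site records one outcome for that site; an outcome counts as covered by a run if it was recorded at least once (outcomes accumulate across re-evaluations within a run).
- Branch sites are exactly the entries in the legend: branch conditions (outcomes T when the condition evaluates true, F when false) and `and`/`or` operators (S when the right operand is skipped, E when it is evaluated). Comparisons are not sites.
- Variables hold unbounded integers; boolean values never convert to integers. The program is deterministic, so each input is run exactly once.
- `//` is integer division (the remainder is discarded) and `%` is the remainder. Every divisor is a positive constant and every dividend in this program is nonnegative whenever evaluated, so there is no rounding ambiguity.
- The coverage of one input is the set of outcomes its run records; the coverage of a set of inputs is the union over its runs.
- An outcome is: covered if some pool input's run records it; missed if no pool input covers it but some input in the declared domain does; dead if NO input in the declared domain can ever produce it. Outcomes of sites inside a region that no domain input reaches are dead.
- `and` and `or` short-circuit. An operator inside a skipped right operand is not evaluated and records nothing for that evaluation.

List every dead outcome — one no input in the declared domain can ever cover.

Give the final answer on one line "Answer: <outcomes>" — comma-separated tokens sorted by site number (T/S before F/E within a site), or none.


checking every outcome against all 90 domain inputs:
  reachable outcomes have witnesses, e.g. B1=T (e.g. h=0, w=2), B1=F (e.g. h=3, w=2), B2=S (e.g. h=0, w=2), B2=E (e.g. h=3, w=2)
Answer: none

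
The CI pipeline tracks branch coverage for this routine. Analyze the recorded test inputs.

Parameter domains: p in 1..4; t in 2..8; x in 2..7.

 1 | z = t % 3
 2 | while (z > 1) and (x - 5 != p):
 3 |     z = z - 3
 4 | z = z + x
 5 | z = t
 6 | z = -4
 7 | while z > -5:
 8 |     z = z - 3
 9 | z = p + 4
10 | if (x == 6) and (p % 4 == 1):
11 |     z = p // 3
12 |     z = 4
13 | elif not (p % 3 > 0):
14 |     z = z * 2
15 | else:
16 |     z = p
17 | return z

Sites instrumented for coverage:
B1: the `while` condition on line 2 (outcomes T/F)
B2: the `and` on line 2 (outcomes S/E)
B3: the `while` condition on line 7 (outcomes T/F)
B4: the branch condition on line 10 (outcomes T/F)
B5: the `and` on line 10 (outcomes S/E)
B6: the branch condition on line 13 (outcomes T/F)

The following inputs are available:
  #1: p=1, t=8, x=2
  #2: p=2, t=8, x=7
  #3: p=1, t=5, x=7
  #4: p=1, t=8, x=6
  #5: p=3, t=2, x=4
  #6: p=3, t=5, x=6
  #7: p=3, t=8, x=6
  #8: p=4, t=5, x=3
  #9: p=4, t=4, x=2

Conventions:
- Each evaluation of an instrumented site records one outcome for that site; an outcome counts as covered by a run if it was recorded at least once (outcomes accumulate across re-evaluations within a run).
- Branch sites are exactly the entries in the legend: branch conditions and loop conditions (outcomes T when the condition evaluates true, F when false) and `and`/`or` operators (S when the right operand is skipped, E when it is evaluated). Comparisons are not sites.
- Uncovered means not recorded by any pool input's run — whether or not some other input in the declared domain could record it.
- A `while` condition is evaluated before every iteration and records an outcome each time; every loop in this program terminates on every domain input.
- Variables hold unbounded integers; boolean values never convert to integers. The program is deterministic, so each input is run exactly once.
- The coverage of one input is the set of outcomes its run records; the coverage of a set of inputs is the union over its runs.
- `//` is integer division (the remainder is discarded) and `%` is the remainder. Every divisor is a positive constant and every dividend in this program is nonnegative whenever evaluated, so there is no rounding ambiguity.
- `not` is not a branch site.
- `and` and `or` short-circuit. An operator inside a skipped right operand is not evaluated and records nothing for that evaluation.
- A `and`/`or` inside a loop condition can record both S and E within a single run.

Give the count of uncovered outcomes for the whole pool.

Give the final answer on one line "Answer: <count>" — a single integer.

test 1 (p=1, t=8, x=2) fires B2->E, B1->T, B2->S, B1->F, B3->T, B3->F, B5->S, B4->F, B6->F; hits B1=T, B1=F, B2=S, B2=E, B3=T, B3=F, B4=F, B5=S, B6=F
test 2 (p=2, t=8, x=7) fires B2->E, B1->F, B3->T, B3->F, B5->S, B4->F, B6->F; hits B1=F, B2=E, B3=T, B3=F, B4=F, B5=S, B6=F
test 3 (p=1, t=5, x=7) fires B2->E, B1->T, B2->S, B1->F, B3->T, B3->F, B5->S, B4->F, B6->F; hits B1=T, B1=F, B2=S, B2=E, B3=T, B3=F, B4=F, B5=S, B6=F
test 4 (p=1, t=8, x=6) fires B2->E, B1->F, B3->T, B3->F, B5->E, B4->T; hits B1=F, B2=E, B3=T, B3=F, B4=T, B5=E
test 5 (p=3, t=2, x=4) fires B2->E, B1->T, B2->S, B1->F, B3->T, B3->F, B5->S, B4->F, B6->T; hits B1=T, B1=F, B2=S, B2=E, B3=T, B3=F, B4=F, B5=S, B6=T
test 6 (p=3, t=5, x=6) fires B2->E, B1->T, B2->S, B1->F, B3->T, B3->F, B5->E, B4->F, B6->T; hits B1=T, B1=F, B2=S, B2=E, B3=T, B3=F, B4=F, B5=E, B6=T
test 7 (p=3, t=8, x=6) fires B2->E, B1->T, B2->S, B1->F, B3->T, B3->F, B5->E, B4->F, B6->T; hits B1=T, B1=F, B2=S, B2=E, B3=T, B3=F, B4=F, B5=E, B6=T
test 8 (p=4, t=5, x=3) fires B2->E, B1->T, B2->S, B1->F, B3->T, B3->F, B5->S, B4->F, B6->F; hits B1=T, B1=F, B2=S, B2=E, B3=T, B3=F, B4=F, B5=S, B6=F
test 9 (p=4, t=4, x=2) fires B2->S, B1->F, B3->T, B3->F, B5->S, B4->F, B6->F; hits B1=F, B2=S, B3=T, B3=F, B4=F, B5=S, B6=F
union over the pool: B1=T, B1=F, B2=S, B2=E, B3=T, B3=F, B4=T, B4=F, B5=S, B5=E, B6=T, B6=F
uncovered (0 of 12): none

Answer: 0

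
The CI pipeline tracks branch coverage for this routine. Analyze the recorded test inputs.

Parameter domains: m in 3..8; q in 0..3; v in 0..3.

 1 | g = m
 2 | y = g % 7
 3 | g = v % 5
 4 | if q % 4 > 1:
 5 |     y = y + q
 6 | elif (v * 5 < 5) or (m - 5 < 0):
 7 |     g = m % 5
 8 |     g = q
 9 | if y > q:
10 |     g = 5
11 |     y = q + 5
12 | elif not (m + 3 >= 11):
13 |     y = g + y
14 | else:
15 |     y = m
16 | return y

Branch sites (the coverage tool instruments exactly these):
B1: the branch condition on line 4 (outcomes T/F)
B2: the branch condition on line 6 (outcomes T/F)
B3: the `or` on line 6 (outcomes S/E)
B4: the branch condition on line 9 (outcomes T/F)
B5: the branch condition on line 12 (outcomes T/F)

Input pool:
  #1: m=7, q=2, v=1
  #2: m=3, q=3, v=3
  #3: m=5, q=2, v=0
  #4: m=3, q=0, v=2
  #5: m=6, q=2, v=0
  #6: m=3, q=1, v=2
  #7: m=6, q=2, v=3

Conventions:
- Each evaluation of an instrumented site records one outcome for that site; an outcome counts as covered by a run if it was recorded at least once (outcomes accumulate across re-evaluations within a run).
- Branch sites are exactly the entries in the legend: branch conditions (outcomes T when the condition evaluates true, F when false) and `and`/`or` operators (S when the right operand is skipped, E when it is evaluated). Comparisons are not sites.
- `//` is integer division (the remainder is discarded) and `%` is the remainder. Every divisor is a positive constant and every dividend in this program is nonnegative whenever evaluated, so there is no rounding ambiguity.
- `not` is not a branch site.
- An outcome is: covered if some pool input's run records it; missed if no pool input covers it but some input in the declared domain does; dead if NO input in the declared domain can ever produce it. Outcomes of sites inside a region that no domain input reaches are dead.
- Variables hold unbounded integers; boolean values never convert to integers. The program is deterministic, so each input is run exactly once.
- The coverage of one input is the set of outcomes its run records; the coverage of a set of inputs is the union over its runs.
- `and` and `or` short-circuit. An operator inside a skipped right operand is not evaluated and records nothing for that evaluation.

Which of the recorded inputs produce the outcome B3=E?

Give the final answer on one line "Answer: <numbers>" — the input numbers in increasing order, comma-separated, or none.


input #1 (m=7, q=2, v=1): does not record B3=E
input #2 (m=3, q=3, v=3): does not record B3=E
input #3 (m=5, q=2, v=0): does not record B3=E
input #4 (m=3, q=0, v=2): records B3=E
input #5 (m=6, q=2, v=0): does not record B3=E
input #6 (m=3, q=1, v=2): records B3=E
input #7 (m=6, q=2, v=3): does not record B3=E
Answer: 4, 6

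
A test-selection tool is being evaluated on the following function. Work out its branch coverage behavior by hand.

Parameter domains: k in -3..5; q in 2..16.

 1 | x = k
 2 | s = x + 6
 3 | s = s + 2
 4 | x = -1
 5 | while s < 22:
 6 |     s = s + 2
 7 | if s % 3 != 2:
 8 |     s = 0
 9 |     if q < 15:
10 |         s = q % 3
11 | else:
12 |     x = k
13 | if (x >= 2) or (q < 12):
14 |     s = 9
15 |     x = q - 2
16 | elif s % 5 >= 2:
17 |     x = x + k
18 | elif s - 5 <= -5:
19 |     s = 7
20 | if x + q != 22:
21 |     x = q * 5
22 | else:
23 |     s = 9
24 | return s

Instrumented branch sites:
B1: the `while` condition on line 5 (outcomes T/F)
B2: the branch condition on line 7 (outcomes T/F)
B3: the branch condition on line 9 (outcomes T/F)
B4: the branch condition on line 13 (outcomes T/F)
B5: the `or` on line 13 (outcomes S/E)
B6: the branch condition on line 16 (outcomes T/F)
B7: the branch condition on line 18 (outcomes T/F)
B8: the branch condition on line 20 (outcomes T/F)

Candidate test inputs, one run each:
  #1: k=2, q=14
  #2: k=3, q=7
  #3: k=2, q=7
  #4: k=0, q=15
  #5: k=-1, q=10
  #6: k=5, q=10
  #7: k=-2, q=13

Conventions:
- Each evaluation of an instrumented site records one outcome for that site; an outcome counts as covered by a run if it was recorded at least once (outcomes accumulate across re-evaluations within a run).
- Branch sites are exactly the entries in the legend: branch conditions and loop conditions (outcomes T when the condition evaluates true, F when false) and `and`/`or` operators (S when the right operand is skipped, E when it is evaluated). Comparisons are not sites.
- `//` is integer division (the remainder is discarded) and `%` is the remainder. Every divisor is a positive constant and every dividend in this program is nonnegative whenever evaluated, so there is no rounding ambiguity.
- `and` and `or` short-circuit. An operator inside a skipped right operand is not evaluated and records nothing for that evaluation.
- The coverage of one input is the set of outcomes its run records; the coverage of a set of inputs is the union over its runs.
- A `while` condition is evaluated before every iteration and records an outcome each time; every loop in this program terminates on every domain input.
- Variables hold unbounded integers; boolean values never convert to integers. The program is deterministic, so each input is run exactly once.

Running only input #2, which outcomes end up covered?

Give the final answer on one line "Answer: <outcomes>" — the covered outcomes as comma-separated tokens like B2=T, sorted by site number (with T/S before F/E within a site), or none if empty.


Event log for input #2 (k=3, q=7):
  B1->T, B1->T, B1->T, B1->T, B1->T, B1->T, B1->F, B2->F, B5->S, B4->T
  B8->T
collecting distinct outcomes: B1=T, B1=F, B2=F, B4=T, B5=S, B8=T
Answer: B1=T, B1=F, B2=F, B4=T, B5=S, B8=T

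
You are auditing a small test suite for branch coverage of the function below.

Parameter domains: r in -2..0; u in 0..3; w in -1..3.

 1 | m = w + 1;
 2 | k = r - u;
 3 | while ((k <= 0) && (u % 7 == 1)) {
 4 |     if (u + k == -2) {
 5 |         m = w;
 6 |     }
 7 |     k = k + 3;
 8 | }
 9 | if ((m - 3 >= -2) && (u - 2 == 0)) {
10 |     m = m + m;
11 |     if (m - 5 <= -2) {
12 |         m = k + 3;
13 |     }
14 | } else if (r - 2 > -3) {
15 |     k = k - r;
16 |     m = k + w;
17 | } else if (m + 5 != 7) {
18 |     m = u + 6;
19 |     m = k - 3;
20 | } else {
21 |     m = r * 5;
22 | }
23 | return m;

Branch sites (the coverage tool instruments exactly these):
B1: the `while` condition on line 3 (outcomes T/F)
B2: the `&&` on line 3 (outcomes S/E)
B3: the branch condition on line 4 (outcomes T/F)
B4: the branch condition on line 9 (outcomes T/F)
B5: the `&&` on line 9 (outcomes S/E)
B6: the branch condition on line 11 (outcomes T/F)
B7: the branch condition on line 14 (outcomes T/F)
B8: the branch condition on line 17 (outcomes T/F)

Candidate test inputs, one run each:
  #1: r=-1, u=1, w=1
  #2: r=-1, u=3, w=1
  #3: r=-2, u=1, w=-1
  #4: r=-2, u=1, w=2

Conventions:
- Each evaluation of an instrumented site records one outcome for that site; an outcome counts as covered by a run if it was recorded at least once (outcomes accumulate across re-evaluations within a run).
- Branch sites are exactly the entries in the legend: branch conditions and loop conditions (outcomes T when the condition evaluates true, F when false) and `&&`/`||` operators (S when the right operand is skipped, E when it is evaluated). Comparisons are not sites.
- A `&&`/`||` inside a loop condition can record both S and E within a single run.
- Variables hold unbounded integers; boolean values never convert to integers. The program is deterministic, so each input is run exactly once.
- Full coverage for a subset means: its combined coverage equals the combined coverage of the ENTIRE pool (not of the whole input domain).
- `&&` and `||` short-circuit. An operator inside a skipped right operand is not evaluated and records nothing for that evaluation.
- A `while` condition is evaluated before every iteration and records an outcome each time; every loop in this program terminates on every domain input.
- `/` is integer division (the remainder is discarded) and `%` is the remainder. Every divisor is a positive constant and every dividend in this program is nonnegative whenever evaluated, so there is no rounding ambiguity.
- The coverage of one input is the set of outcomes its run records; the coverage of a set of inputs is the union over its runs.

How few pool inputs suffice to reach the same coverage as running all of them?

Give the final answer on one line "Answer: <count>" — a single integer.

input #1, r=-1, u=1, w=1: outcomes B1=T, B1=F, B2=S, B2=E, B3=F, B4=F, B5=E, B7=F, B8=F
input #2, r=-1, u=3, w=1: outcomes B1=F, B2=E, B4=F, B5=E, B7=F, B8=F
input #3, r=-2, u=1, w=-1: outcomes B1=T, B1=F, B2=S, B2=E, B3=T, B3=F, B4=F, B5=S, B7=F, B8=T
input #4, r=-2, u=1, w=2: outcomes B1=T, B1=F, B2=S, B2=E, B3=T, B3=F, B4=F, B5=E, B7=F, B8=F
the full pool covers 12 outcomes: B1=T, B1=F, B2=S, B2=E, B3=T, B3=F, B4=F, B5=S, B5=E, B7=F, B8=T, B8=F
no size-1 subset reaches all 12 outcomes (best union: 10/12)
the canonical winner is {1, 3}: size 2, full 12-outcome coverage, earliest index list among size-2 covers

Answer: 2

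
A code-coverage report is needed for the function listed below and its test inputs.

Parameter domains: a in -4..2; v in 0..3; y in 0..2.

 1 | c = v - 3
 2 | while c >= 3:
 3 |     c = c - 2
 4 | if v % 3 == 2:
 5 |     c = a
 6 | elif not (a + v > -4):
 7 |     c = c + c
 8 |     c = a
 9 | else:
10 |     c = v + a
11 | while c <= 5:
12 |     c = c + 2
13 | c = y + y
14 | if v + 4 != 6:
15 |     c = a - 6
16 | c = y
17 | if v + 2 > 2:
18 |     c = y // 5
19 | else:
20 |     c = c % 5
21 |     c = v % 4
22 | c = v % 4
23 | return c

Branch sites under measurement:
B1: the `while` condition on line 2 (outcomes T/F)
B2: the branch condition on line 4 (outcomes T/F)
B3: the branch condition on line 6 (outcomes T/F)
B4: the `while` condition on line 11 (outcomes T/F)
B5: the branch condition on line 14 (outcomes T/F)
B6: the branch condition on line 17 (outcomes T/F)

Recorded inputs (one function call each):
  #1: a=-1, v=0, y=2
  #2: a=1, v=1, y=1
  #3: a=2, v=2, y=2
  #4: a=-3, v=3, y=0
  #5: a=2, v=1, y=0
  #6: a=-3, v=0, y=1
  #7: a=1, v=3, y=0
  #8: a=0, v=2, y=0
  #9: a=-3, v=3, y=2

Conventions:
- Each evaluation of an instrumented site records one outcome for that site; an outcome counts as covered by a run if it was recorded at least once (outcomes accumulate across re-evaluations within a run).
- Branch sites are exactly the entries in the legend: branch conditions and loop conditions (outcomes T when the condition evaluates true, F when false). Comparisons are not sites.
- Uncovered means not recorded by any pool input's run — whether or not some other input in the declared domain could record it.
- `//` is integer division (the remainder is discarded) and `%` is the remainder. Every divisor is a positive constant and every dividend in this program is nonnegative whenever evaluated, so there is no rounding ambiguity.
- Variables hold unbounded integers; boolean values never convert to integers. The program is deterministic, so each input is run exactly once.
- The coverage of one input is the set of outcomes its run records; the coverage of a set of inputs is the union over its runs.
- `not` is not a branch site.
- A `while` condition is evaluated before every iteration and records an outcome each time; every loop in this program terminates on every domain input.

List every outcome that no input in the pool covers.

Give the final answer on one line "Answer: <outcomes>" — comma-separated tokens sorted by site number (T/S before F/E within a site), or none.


#1 (a=-1, v=0, y=2) -> B1->F, B2->F, B3->F, B4->T, B4->T, B4->T, B4->T, B4->F, B5->T, B6->F; covered: B1=F, B2=F, B3=F, B4=T, B4=F, B5=T, B6=F
#2 (a=1, v=1, y=1) -> B1->F, B2->F, B3->F, B4->T, B4->T, B4->F, B5->T, B6->T; covered: B1=F, B2=F, B3=F, B4=T, B4=F, B5=T, B6=T
#3 (a=2, v=2, y=2) -> B1->F, B2->T, B4->T, B4->T, B4->F, B5->F, B6->T; covered: B1=F, B2=T, B4=T, B4=F, B5=F, B6=T
#4 (a=-3, v=3, y=0) -> B1->F, B2->F, B3->F, B4->T, B4->T, B4->T, B4->F, B5->T, B6->T; covered: B1=F, B2=F, B3=F, B4=T, B4=F, B5=T, B6=T
#5 (a=2, v=1, y=0) -> B1->F, B2->F, B3->F, B4->T, B4->T, B4->F, B5->T, B6->T; covered: B1=F, B2=F, B3=F, B4=T, B4=F, B5=T, B6=T
#6 (a=-3, v=0, y=1) -> B1->F, B2->F, B3->F, B4->T, B4->T, B4->T, B4->T, B4->T, B4->F, B5->T, B6->F; covered: B1=F, B2=F, B3=F, B4=T, B4=F, B5=T, B6=F
#7 (a=1, v=3, y=0) -> B1->F, B2->F, B3->F, B4->T, B4->F, B5->T, B6->T; covered: B1=F, B2=F, B3=F, B4=T, B4=F, B5=T, B6=T
#8 (a=0, v=2, y=0) -> B1->F, B2->T, B4->T, B4->T, B4->T, B4->F, B5->F, B6->T; covered: B1=F, B2=T, B4=T, B4=F, B5=F, B6=T
#9 (a=-3, v=3, y=2) -> B1->F, B2->F, B3->F, B4->T, B4->T, B4->T, B4->F, B5->T, B6->T; covered: B1=F, B2=F, B3=F, B4=T, B4=F, B5=T, B6=T
union over the pool: B1=F, B2=T, B2=F, B3=F, B4=T, B4=F, B5=T, B5=F, B6=T, B6=F
uncovered (2 of 12): B1=T, B3=T
Answer: B1=T, B3=T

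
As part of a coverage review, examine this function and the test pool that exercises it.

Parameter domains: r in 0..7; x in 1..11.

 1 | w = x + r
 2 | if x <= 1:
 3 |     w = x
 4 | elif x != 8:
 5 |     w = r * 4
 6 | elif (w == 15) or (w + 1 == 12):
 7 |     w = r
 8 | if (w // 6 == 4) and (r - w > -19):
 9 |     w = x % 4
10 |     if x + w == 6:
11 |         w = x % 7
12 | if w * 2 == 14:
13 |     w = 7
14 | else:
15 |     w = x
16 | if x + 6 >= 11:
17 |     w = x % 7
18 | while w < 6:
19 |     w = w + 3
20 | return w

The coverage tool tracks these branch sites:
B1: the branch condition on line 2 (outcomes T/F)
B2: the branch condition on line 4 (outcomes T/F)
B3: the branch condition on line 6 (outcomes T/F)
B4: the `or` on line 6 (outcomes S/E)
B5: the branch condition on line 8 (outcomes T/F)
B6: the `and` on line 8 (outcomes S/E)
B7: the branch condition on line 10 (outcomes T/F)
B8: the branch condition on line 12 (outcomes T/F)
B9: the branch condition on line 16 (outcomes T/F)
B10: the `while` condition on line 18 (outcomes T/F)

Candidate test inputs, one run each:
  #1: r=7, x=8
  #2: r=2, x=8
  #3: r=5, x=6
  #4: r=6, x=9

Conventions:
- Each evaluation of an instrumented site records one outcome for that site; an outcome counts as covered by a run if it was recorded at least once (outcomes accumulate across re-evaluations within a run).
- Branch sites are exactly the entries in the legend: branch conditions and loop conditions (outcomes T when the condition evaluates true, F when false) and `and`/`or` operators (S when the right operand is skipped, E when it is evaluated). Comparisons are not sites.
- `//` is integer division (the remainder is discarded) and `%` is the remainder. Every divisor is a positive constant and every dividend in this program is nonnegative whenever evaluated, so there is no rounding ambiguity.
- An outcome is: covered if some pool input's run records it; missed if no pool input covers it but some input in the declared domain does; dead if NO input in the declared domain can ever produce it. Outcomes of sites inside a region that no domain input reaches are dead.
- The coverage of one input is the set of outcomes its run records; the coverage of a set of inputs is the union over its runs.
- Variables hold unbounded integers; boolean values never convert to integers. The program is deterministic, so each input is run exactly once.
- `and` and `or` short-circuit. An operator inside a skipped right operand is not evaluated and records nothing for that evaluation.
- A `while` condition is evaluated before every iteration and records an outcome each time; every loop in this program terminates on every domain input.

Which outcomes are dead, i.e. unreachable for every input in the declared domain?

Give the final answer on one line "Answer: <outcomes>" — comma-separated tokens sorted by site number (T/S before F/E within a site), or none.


sweeping the full domain (88 inputs) for each outcome:
  reachable outcomes have witnesses, e.g. B1=T (e.g. r=0, x=1), B1=F (e.g. r=0, x=2), B2=T (e.g. r=0, x=2), B2=F (e.g. r=0, x=8)
Answer: none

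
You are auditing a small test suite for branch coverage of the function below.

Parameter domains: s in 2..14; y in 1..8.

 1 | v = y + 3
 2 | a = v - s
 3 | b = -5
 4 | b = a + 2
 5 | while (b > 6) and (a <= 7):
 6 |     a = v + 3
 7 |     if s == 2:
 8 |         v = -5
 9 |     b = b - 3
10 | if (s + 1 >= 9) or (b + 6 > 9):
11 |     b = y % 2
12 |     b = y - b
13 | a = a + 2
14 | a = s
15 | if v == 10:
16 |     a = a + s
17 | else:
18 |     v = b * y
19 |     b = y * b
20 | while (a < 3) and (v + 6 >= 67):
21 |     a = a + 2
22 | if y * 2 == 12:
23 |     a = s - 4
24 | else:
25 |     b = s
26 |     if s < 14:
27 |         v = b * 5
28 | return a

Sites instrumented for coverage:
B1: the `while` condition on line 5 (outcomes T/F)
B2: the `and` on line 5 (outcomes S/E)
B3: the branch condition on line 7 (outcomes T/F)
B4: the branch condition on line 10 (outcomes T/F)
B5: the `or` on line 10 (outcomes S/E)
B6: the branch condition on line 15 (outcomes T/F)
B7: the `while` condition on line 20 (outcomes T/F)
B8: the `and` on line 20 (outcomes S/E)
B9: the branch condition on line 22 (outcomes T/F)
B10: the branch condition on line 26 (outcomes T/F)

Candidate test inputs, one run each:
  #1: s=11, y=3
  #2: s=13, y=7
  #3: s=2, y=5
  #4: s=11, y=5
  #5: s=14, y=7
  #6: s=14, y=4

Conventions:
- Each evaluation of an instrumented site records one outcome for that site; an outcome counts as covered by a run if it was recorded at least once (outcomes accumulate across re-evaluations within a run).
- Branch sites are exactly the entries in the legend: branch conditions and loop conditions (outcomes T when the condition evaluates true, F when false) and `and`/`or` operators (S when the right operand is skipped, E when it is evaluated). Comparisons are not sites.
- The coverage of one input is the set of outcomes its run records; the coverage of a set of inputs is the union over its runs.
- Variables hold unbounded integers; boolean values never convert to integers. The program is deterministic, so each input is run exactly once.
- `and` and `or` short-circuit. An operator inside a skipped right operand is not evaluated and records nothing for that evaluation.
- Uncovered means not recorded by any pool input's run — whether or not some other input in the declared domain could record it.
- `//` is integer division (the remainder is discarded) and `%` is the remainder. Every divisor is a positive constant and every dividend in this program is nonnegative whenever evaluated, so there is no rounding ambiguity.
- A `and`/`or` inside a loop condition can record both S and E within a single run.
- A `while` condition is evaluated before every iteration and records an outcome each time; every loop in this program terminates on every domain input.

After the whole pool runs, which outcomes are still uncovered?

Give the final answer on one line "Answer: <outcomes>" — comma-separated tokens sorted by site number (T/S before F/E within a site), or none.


input #1, s=11, y=3: outcomes B1=F, B2=S, B4=T, B5=S, B6=F, B7=F, B8=S, B9=F, B10=T
input #2, s=13, y=7: outcomes B1=F, B2=S, B4=T, B5=S, B6=T, B7=F, B8=S, B9=F, B10=T
input #3, s=2, y=5: outcomes B1=T, B1=F, B2=S, B2=E, B3=T, B4=T, B5=E, B6=F, B7=F, B8=E, B9=F, B10=T
input #4, s=11, y=5: outcomes B1=F, B2=S, B4=T, B5=S, B6=F, B7=F, B8=S, B9=F, B10=T
input #5, s=14, y=7: outcomes B1=F, B2=S, B4=T, B5=S, B6=T, B7=F, B8=S, B9=F, B10=F
input #6, s=14, y=4: outcomes B1=F, B2=S, B4=T, B5=S, B6=F, B7=F, B8=S, B9=F, B10=F
union over the pool: B1=T, B1=F, B2=S, B2=E, B3=T, B4=T, B5=S, B5=E, B6=T, B6=F, B7=F, B8=S, B8=E, B9=F, B10=T, B10=F
uncovered (4 of 20): B3=F, B4=F, B7=T, B9=T
Answer: B3=F, B4=F, B7=T, B9=T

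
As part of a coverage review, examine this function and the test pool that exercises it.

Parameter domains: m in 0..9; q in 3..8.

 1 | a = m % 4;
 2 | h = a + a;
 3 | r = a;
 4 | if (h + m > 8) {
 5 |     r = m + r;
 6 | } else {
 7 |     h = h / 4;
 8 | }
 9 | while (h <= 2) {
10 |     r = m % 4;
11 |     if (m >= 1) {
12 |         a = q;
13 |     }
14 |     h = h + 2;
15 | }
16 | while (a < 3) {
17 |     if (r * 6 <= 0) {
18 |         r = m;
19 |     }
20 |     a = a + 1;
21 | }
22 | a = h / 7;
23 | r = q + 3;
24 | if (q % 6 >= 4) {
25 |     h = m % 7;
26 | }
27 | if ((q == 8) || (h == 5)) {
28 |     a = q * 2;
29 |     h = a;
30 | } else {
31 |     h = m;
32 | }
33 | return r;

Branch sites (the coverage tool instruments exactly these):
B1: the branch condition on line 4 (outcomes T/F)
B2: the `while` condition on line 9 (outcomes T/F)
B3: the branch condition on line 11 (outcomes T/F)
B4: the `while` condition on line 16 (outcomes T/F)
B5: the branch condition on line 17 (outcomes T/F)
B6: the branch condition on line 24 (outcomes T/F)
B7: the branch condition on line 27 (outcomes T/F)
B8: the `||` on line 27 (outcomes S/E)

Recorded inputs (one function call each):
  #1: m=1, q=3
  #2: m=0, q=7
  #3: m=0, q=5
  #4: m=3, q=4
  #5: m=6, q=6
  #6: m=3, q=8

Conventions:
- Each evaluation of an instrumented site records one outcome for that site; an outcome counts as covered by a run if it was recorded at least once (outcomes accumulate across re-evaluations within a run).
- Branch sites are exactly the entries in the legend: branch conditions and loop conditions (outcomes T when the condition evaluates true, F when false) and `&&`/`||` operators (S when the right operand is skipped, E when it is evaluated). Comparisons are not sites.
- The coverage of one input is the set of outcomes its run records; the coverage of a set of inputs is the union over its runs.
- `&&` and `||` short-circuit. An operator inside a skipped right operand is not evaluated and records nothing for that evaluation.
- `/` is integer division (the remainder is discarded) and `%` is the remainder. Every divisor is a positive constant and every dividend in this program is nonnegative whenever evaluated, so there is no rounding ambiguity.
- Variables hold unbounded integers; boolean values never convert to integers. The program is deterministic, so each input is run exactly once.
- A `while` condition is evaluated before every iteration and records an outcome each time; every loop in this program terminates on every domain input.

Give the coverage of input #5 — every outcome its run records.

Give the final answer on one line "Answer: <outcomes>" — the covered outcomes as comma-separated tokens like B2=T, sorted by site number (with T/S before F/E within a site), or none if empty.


Event log for input #5 (m=6, q=6):
  B1->T, B2->F, B4->T, B5->F, B4->F, B6->F, B8->E, B7->F
collecting distinct outcomes: B1=T, B2=F, B4=T, B4=F, B5=F, B6=F, B7=F, B8=E
Answer: B1=T, B2=F, B4=T, B4=F, B5=F, B6=F, B7=F, B8=E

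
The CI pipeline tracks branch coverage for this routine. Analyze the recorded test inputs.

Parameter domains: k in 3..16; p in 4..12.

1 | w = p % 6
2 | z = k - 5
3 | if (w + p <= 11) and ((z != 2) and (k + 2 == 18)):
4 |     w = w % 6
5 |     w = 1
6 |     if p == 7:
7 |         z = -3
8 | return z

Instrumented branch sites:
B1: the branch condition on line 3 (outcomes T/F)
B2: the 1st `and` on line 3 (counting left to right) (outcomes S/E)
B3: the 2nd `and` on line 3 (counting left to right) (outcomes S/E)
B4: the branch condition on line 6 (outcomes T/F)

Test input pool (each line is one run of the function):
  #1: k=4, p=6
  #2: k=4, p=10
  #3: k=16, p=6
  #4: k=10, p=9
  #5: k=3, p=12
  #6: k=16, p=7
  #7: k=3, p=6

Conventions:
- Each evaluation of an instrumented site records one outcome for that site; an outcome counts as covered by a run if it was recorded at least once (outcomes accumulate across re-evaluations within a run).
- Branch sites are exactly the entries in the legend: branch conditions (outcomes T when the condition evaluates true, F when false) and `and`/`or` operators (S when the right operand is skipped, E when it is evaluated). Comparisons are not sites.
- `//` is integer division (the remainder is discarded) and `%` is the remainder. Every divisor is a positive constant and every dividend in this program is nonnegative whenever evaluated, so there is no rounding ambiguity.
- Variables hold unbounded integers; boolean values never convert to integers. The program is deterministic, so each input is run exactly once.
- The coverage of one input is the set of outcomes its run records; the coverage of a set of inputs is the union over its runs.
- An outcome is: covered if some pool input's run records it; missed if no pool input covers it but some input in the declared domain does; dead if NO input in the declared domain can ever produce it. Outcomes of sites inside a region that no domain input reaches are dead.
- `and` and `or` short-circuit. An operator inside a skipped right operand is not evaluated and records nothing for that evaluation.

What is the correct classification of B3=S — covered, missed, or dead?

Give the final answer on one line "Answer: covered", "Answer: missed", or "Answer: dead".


no pool input records B3=S
but domain input (k=7, p=4) does record it -> reachable, so missed
Answer: missed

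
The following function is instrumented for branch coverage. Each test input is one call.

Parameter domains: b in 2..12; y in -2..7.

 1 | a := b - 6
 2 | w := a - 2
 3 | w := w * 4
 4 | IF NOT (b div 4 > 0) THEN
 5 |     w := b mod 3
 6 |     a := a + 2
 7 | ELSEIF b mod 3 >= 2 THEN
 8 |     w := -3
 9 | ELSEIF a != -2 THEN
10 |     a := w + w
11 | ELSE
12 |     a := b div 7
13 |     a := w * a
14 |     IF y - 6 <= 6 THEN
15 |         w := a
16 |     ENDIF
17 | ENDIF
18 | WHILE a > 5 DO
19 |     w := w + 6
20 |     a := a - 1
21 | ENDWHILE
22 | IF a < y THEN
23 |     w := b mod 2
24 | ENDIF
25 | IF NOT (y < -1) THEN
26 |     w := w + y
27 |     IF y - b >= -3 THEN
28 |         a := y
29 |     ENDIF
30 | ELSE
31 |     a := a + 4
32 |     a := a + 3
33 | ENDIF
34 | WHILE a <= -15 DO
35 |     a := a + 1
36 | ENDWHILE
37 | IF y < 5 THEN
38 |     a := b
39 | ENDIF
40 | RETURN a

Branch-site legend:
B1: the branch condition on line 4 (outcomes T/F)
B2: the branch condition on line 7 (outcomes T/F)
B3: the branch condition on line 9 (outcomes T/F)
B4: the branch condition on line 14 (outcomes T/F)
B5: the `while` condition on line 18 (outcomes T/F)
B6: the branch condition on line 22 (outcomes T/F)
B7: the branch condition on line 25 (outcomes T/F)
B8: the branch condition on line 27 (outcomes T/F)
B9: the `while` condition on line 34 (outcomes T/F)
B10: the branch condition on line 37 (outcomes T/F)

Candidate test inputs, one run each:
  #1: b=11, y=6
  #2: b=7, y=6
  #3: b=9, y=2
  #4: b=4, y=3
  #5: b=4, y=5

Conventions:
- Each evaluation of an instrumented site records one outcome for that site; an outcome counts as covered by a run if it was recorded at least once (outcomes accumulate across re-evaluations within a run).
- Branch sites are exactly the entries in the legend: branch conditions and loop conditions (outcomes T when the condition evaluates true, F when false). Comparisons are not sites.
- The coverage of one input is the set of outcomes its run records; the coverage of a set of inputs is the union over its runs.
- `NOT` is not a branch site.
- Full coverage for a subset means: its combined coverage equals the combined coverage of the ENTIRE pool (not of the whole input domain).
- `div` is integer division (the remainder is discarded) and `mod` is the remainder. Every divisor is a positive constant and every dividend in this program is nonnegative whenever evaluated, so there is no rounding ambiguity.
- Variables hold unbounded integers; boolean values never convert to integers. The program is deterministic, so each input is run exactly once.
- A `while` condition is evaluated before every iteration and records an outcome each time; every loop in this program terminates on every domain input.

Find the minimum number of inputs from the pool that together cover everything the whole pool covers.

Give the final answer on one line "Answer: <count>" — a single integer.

input #1 (b=11, y=6): covers B1=F, B2=T, B5=F, B6=T, B7=T, B8=F, B9=F, B10=F
input #2 (b=7, y=6): covers B1=F, B2=F, B3=T, B5=F, B6=T, B7=T, B8=T, B9=F, B10=F
input #3 (b=9, y=2): covers B1=F, B2=F, B3=T, B5=T, B5=F, B6=F, B7=T, B8=F, B9=F, B10=T
input #4 (b=4, y=3): covers B1=F, B2=F, B3=F, B4=T, B5=F, B6=T, B7=T, B8=T, B9=F, B10=T
input #5 (b=4, y=5): covers B1=F, B2=F, B3=F, B4=T, B5=F, B6=T, B7=T, B8=T, B9=F, B10=F
the full pool covers 16 outcomes: B1=F, B2=T, B2=F, B3=T, B3=F, B4=T, B5=T, B5=F, B6=T, B6=F, B7=T, B8=T, B8=F, B9=F, B10=T, B10=F
no size-1 subset reaches all 16 outcomes (best union: 10/16)
no size-2 subset reaches all 16 outcomes (best union: 15/16)
size 3: inputs {1, 3, 4} cover all 16 outcomes, and no lexicographically smaller subset of this size does

Answer: 3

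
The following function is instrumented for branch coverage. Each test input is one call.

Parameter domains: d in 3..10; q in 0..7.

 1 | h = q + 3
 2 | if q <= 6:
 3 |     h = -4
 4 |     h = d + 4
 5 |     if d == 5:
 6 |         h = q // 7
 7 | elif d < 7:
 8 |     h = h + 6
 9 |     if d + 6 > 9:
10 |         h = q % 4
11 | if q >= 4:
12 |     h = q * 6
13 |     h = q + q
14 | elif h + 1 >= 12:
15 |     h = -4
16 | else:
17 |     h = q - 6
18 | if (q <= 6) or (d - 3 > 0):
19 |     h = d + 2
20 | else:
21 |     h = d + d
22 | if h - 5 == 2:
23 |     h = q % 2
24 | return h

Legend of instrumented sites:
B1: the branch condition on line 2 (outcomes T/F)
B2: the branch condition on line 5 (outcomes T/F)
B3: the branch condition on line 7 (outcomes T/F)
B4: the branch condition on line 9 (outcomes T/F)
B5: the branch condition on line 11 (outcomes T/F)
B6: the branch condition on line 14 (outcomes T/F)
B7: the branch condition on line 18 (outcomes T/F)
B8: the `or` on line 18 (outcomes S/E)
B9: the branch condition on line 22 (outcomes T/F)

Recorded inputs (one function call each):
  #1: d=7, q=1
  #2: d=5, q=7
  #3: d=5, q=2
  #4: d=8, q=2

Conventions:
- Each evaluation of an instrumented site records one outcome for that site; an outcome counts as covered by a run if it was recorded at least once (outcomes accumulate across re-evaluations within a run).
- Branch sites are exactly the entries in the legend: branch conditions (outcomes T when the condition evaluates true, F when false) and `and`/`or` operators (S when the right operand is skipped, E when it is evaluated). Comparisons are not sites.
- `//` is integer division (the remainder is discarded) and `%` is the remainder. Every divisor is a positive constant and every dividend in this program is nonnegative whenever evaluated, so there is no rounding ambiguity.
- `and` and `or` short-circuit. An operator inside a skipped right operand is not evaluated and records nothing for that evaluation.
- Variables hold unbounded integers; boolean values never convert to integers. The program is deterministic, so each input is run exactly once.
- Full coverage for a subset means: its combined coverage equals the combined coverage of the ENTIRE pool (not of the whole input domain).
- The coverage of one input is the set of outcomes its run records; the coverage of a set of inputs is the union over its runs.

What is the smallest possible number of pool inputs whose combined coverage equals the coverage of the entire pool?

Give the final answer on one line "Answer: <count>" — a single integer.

input #1 (d=7, q=1): events B1->T, B2->F, B5->F, B6->T, B8->S, B7->T, B9->F; covers B1=T, B2=F, B5=F, B6=T, B7=T, B8=S, B9=F
input #2 (d=5, q=7): events B1->F, B3->T, B4->T, B5->T, B8->E, B7->T, B9->T; covers B1=F, B3=T, B4=T, B5=T, B7=T, B8=E, B9=T
input #3 (d=5, q=2): events B1->T, B2->T, B5->F, B6->F, B8->S, B7->T, B9->T; covers B1=T, B2=T, B5=F, B6=F, B7=T, B8=S, B9=T
input #4 (d=8, q=2): events B1->T, B2->F, B5->F, B6->T, B8->S, B7->T, B9->F; covers B1=T, B2=F, B5=F, B6=T, B7=T, B8=S, B9=F
together the pool reaches 15 outcomes: B1=T, B1=F, B2=T, B2=F, B3=T, B4=T, B5=T, B5=F, B6=T, B6=F, B7=T, B8=S, B8=E, B9=T, B9=F
every size-1 subset falls short of the 15 outcomes (best: 7/15)
every size-2 subset falls short of the 15 outcomes (best: 13/15)
the canonical winner is {1, 2, 3}: size 3, full 15-outcome coverage, earliest index list among size-3 covers

Answer: 3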